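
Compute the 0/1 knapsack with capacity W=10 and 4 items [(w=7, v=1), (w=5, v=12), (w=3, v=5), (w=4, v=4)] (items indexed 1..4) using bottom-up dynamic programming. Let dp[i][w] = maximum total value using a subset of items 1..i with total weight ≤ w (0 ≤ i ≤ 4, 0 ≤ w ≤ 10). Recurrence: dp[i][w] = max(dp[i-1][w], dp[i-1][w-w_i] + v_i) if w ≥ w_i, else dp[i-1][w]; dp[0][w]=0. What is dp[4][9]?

i\w   0   1   2   3   4   5   6   7   8   9  10
  0   0   0   0   0   0   0   0   0   0   0   0
  1   0   0   0   0   0   0   0   1   1   1   1
  2   0   0   0   0   0  12  12  12  12  12  12
  3   0   0   0   5   5  12  12  12  17  17  17
  4   0   0   0   5   5  12  12  12  17  17  17

17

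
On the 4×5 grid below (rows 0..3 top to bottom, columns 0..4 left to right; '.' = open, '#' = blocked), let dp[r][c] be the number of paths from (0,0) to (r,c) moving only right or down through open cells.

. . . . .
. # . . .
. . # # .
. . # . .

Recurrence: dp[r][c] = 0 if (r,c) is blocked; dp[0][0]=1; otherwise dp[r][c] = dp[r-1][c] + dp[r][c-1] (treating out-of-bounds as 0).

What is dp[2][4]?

r\c   0   1   2   3   4
  0   1   1   1   1   1
  1   1   0   1   2   3
  2   1   1   0   0   3
  3   1   2   0   0   3

3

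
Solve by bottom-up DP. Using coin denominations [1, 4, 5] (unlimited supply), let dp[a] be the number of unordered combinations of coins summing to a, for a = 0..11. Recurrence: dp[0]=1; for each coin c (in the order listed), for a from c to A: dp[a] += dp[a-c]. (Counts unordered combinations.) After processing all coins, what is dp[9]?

after  coin     0     1     2     3     4     5     6     7     8     9    10    11
          1     1     1     1     1     1     1     1     1     1     1     1     1
          4     1     1     1     1     2     2     2     2     3     3     3     3
          5     1     1     1     1     2     3     3     3     4     5     6     6

5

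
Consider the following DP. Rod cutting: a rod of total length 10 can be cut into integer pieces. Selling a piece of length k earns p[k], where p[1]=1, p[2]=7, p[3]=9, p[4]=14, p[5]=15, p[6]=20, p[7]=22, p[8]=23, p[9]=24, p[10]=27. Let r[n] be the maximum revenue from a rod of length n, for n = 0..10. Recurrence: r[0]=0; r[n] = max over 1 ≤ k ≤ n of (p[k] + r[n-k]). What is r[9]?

   n    0    1    2    3    4    5    6    7    8    9   10
r[n]    0    1    7    9   14   16   21   23   28   30   35

30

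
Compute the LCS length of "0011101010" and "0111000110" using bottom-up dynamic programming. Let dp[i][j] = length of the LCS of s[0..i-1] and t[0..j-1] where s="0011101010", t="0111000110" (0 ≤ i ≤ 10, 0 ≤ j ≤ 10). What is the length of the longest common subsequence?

8

   ''  0  1  1  1  0  0  0  1  1  0
''  0  0  0  0  0  0  0  0  0  0  0
 0  0  1  1  1  1  1  1  1  1  1  1
 0  0  1  1  1  1  2  2  2  2  2  2
 1  0  1  2  2  2  2  2  2  3  3  3
 1  0  1  2  3  3  3  3  3  3  4  4
 1  0  1  2  3  4  4  4  4  4  4  4
 0  0  1  2  3  4  5  5  5  5  5  5
 1  0  1  2  3  4  5  5  5  6  6  6
 0  0  1  2  3  4  5  6  6  6  6  7
 1  0  1  2  3  4  5  6  6  7  7  7
 0  0  1  2  3  4  5  6  7  7  7  8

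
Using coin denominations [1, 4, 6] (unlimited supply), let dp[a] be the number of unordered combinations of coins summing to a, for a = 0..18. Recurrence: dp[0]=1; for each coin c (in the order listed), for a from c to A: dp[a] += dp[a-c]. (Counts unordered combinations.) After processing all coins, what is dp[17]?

after  coin     0     1     2     3     4     5     6     7     8     9    10    11    12    13    14    15    16    17    18
          1     1     1     1     1     1     1     1     1     1     1     1     1     1     1     1     1     1     1     1
          4     1     1     1     1     2     2     2     2     3     3     3     3     4     4     4     4     5     5     5
          6     1     1     1     1     2     2     3     3     4     4     5     5     7     7     8     8    10    10    12

10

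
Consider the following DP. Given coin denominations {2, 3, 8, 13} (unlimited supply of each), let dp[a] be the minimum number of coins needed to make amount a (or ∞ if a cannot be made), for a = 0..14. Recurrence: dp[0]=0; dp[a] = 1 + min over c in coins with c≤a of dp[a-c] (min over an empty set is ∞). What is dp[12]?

3

 a  0  1  2  3  4  5  6  7  8  9 10 11 12 13 14
dp  0  -  1  1  2  2  2  3  1  3  2  2  3  1  3
(- denotes ∞ / unreachable)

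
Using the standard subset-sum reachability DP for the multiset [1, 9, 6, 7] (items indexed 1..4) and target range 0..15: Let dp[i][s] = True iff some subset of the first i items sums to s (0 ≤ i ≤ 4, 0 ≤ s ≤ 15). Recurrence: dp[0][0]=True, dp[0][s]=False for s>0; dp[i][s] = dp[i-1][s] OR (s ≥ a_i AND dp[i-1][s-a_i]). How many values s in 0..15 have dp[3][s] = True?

i\s   0   1   2   3   4   5   6   7   8   9  10  11  12  13  14  15
  0   T   F   F   F   F   F   F   F   F   F   F   F   F   F   F   F
  1   T   T   F   F   F   F   F   F   F   F   F   F   F   F   F   F
  2   T   T   F   F   F   F   F   F   F   T   T   F   F   F   F   F
  3   T   T   F   F   F   F   T   T   F   T   T   F   F   F   F   T
  4   T   T   F   F   F   F   T   T   T   T   T   F   F   T   T   T

7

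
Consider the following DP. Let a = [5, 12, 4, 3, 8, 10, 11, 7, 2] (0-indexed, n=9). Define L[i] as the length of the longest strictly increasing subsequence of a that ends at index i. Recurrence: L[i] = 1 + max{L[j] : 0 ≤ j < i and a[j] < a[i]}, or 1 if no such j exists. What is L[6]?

   i    0    1    2    3    4    5    6    7    8
a[i]    5   12    4    3    8   10   11    7    2
L[i]    1    2    1    1    2    3    4    2    1

4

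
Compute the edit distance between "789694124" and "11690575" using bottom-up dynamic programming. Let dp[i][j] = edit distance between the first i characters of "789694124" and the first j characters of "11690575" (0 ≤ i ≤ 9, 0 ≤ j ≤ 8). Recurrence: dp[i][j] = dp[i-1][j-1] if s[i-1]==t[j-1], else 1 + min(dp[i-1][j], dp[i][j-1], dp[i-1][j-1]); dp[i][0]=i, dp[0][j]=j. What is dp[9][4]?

7

   ''  1  1  6  9  0  5  7  5
''  0  1  2  3  4  5  6  7  8
 7  1  1  2  3  4  5  6  6  7
 8  2  2  2  3  4  5  6  7  7
 9  3  3  3  3  3  4  5  6  7
 6  4  4  4  3  4  4  5  6  7
 9  5  5  5  4  3  4  5  6  7
 4  6  6  6  5  4  4  5  6  7
 1  7  6  6  6  5  5  5  6  7
 2  8  7  7  7  6  6  6  6  7
 4  9  8  8  8  7  7  7  7  7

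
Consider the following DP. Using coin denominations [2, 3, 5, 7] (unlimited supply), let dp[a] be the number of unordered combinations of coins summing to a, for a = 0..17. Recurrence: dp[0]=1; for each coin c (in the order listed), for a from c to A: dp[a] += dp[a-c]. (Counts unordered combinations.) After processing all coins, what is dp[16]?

11

after  coin     0     1     2     3     4     5     6     7     8     9    10    11    12    13    14    15    16    17
          2     1     0     1     0     1     0     1     0     1     0     1     0     1     0     1     0     1     0
          3     1     0     1     1     1     1     2     1     2     2     2     2     3     2     3     3     3     3
          5     1     0     1     1     1     2     2     2     3     3     4     4     5     5     6     7     7     8
          7     1     0     1     1     1     2     2     3     3     4     5     5     7     7     9    10    11    13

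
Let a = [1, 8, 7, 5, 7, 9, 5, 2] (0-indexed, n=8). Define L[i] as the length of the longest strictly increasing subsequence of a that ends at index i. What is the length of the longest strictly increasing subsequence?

   i    0    1    2    3    4    5    6    7
a[i]    1    8    7    5    7    9    5    2
L[i]    1    2    2    2    3    4    2    2

4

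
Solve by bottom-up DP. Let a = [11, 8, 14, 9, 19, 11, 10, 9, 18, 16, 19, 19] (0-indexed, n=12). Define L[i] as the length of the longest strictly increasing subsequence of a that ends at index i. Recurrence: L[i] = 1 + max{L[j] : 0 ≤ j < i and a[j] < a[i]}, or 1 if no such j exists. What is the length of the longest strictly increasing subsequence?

   i    0    1    2    3    4    5    6    7    8    9   10   11
a[i]   11    8   14    9   19   11   10    9   18   16   19   19
L[i]    1    1    2    2    3    3    3    2    4    4    5    5

5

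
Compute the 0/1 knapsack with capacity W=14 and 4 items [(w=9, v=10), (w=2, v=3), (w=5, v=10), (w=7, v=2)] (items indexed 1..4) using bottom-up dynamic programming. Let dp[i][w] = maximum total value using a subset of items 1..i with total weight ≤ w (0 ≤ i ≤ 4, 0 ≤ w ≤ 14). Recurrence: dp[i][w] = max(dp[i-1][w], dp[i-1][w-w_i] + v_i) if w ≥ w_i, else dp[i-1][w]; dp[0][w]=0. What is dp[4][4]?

3

i\w   0   1   2   3   4   5   6   7   8   9  10  11  12  13  14
  0   0   0   0   0   0   0   0   0   0   0   0   0   0   0   0
  1   0   0   0   0   0   0   0   0   0  10  10  10  10  10  10
  2   0   0   3   3   3   3   3   3   3  10  10  13  13  13  13
  3   0   0   3   3   3  10  10  13  13  13  13  13  13  13  20
  4   0   0   3   3   3  10  10  13  13  13  13  13  13  13  20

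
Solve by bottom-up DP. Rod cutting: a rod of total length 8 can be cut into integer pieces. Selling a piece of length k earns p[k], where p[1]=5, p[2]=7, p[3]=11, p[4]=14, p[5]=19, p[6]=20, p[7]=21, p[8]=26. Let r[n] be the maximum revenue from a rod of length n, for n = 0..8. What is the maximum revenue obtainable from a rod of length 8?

40

   n    0    1    2    3    4    5    6    7    8
r[n]    0    5   10   15   20   25   30   35   40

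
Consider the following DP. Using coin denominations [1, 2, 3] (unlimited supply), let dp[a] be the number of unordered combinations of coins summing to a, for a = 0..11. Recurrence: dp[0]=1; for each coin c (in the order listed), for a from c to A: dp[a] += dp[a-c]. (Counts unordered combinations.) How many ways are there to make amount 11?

16

after  coin     0     1     2     3     4     5     6     7     8     9    10    11
          1     1     1     1     1     1     1     1     1     1     1     1     1
          2     1     1     2     2     3     3     4     4     5     5     6     6
          3     1     1     2     3     4     5     7     8    10    12    14    16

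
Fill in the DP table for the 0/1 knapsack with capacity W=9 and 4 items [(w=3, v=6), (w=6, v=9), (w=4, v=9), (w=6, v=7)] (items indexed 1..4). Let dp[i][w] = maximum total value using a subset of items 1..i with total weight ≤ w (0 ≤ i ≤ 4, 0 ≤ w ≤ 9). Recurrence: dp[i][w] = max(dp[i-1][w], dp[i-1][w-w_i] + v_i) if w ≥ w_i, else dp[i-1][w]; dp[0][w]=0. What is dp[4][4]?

9

i\w   0   1   2   3   4   5   6   7   8   9
  0   0   0   0   0   0   0   0   0   0   0
  1   0   0   0   6   6   6   6   6   6   6
  2   0   0   0   6   6   6   9   9   9  15
  3   0   0   0   6   9   9   9  15  15  15
  4   0   0   0   6   9   9   9  15  15  15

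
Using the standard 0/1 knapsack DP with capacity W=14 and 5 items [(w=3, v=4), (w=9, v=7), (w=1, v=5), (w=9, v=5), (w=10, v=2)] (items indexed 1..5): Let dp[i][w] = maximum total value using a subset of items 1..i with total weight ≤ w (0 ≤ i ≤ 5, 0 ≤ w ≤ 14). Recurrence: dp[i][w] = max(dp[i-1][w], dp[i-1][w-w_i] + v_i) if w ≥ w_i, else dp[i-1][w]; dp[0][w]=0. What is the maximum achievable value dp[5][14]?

16

i\w   0   1   2   3   4   5   6   7   8   9  10  11  12  13  14
  0   0   0   0   0   0   0   0   0   0   0   0   0   0   0   0
  1   0   0   0   4   4   4   4   4   4   4   4   4   4   4   4
  2   0   0   0   4   4   4   4   4   4   7   7   7  11  11  11
  3   0   5   5   5   9   9   9   9   9   9  12  12  12  16  16
  4   0   5   5   5   9   9   9   9   9   9  12  12  12  16  16
  5   0   5   5   5   9   9   9   9   9   9  12  12  12  16  16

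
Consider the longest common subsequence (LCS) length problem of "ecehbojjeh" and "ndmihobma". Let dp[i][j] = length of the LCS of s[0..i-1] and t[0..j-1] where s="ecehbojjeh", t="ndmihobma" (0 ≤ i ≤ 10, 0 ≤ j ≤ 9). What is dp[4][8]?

   ''  n  d  m  i  h  o  b  m  a
''  0  0  0  0  0  0  0  0  0  0
 e  0  0  0  0  0  0  0  0  0  0
 c  0  0  0  0  0  0  0  0  0  0
 e  0  0  0  0  0  0  0  0  0  0
 h  0  0  0  0  0  1  1  1  1  1
 b  0  0  0  0  0  1  1  2  2  2
 o  0  0  0  0  0  1  2  2  2  2
 j  0  0  0  0  0  1  2  2  2  2
 j  0  0  0  0  0  1  2  2  2  2
 e  0  0  0  0  0  1  2  2  2  2
 h  0  0  0  0  0  1  2  2  2  2

1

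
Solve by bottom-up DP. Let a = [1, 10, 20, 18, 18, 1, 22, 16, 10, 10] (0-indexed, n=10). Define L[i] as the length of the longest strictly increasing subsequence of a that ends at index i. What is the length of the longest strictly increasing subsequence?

4

   i    0    1    2    3    4    5    6    7    8    9
a[i]    1   10   20   18   18    1   22   16   10   10
L[i]    1    2    3    3    3    1    4    3    2    2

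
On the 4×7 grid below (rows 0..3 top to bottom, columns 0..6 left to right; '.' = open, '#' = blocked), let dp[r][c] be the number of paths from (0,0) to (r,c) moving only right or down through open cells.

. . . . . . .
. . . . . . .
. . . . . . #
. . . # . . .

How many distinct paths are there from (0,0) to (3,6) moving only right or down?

36

r\c   0   1   2   3   4   5   6
  0   1   1   1   1   1   1   1
  1   1   2   3   4   5   6   7
  2   1   3   6  10  15  21   0
  3   1   4  10   0  15  36  36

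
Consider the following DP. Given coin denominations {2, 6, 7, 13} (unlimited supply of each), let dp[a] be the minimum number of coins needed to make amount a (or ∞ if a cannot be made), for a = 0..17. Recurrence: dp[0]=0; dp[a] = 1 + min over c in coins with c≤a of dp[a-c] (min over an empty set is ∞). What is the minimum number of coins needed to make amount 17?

 a  0  1  2  3  4  5  6  7  8  9 10 11 12 13 14 15 16 17
dp  0  -  1  -  2  -  1  1  2  2  3  3  2  1  2  2  3  3
(- denotes ∞ / unreachable)

3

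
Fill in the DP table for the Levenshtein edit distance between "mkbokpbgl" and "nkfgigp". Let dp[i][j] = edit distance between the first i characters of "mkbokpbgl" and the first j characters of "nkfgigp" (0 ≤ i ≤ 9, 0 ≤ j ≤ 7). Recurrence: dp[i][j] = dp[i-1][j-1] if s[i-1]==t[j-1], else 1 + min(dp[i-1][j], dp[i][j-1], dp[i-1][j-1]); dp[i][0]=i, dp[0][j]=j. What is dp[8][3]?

7

   ''  n  k  f  g  i  g  p
''  0  1  2  3  4  5  6  7
 m  1  1  2  3  4  5  6  7
 k  2  2  1  2  3  4  5  6
 b  3  3  2  2  3  4  5  6
 o  4  4  3  3  3  4  5  6
 k  5  5  4  4  4  4  5  6
 p  6  6  5  5  5  5  5  5
 b  7  7  6  6  6  6  6  6
 g  8  8  7  7  6  7  6  7
 l  9  9  8  8  7  7  7  7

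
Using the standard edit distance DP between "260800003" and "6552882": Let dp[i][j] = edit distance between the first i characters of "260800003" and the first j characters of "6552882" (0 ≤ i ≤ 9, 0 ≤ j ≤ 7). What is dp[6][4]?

   ''  6  5  5  2  8  8  2
''  0  1  2  3  4  5  6  7
 2  1  1  2  3  3  4  5  6
 6  2  1  2  3  4  4  5  6
 0  3  2  2  3  4  5  5  6
 8  4  3  3  3  4  4  5  6
 0  5  4  4  4  4  5  5  6
 0  6  5  5  5  5  5  6  6
 0  7  6  6  6  6  6  6  7
 0  8  7  7  7  7  7  7  7
 3  9  8  8  8  8  8  8  8

5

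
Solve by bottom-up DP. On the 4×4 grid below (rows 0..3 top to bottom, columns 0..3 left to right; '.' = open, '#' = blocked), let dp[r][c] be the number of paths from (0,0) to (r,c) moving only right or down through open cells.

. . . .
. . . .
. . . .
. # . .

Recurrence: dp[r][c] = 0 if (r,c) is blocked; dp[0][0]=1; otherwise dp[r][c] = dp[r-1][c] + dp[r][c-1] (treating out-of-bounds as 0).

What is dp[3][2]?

r\c   0   1   2   3
  0   1   1   1   1
  1   1   2   3   4
  2   1   3   6  10
  3   1   0   6  16

6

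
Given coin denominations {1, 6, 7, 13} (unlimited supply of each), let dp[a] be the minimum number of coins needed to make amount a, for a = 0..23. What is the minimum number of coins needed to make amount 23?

5

 a  0  1  2  3  4  5  6  7  8  9 10 11 12 13 14 15 16 17 18 19 20 21 22 23
dp  0  1  2  3  4  5  1  1  2  3  4  5  2  1  2  3  4  5  3  2  2  3  4  5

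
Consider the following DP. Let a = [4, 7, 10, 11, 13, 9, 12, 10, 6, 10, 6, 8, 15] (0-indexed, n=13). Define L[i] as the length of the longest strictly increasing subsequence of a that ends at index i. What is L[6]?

5

   i    0    1    2    3    4    5    6    7    8    9   10   11   12
a[i]    4    7   10   11   13    9   12   10    6   10    6    8   15
L[i]    1    2    3    4    5    3    5    4    2    4    2    3    6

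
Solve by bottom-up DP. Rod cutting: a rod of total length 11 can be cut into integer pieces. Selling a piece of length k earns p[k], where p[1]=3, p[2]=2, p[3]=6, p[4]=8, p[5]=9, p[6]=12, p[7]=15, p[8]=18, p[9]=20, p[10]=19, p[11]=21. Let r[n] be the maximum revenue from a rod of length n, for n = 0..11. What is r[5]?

   n    0    1    2    3    4    5    6    7    8    9   10   11
r[n]    0    3    6    9   12   15   18   21   24   27   30   33

15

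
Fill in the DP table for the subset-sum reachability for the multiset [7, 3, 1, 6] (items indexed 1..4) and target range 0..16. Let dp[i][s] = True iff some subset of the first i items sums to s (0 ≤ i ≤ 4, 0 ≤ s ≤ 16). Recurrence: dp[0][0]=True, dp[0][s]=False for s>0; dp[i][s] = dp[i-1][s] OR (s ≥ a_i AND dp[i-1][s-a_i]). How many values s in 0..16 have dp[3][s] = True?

8

i\s   0   1   2   3   4   5   6   7   8   9  10  11  12  13  14  15  16
  0   T   F   F   F   F   F   F   F   F   F   F   F   F   F   F   F   F
  1   T   F   F   F   F   F   F   T   F   F   F   F   F   F   F   F   F
  2   T   F   F   T   F   F   F   T   F   F   T   F   F   F   F   F   F
  3   T   T   F   T   T   F   F   T   T   F   T   T   F   F   F   F   F
  4   T   T   F   T   T   F   T   T   T   T   T   T   F   T   T   F   T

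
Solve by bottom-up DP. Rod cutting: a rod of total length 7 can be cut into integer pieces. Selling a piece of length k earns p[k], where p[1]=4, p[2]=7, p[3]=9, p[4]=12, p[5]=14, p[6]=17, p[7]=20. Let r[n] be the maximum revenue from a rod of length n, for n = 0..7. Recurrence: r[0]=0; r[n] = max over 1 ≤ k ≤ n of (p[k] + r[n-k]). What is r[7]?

28

   n    0    1    2    3    4    5    6    7
r[n]    0    4    8   12   16   20   24   28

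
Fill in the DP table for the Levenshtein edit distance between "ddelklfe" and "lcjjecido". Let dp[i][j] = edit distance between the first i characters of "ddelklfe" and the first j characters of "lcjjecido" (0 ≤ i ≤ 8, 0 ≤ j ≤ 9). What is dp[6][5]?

   ''  l  c  j  j  e  c  i  d  o
''  0  1  2  3  4  5  6  7  8  9
 d  1  1  2  3  4  5  6  7  7  8
 d  2  2  2  3  4  5  6  7  7  8
 e  3  3  3  3  4  4  5  6  7  8
 l  4  3  4  4  4  5  5  6  7  8
 k  5  4  4  5  5  5  6  6  7  8
 l  6  5  5  5  6  6  6  7  7  8
 f  7  6  6  6  6  7  7  7  8  8
 e  8  7  7  7  7  6  7  8  8  9

6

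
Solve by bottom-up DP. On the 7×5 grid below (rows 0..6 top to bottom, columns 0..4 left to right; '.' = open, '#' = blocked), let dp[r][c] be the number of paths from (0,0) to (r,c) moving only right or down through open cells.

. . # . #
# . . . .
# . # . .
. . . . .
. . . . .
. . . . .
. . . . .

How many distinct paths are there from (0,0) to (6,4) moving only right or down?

26

r\c   0   1   2   3   4
  0   1   1   0   0   0
  1   0   1   1   1   1
  2   0   1   0   1   2
  3   0   1   1   2   4
  4   0   1   2   4   8
  5   0   1   3   7  15
  6   0   1   4  11  26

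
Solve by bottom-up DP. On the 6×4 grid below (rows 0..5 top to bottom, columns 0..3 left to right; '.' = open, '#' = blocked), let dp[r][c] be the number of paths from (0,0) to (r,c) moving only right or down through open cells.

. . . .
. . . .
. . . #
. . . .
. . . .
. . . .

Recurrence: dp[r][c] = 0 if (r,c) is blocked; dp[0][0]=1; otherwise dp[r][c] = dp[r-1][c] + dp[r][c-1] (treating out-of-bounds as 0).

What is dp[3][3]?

10

r\c   0   1   2   3
  0   1   1   1   1
  1   1   2   3   4
  2   1   3   6   0
  3   1   4  10  10
  4   1   5  15  25
  5   1   6  21  46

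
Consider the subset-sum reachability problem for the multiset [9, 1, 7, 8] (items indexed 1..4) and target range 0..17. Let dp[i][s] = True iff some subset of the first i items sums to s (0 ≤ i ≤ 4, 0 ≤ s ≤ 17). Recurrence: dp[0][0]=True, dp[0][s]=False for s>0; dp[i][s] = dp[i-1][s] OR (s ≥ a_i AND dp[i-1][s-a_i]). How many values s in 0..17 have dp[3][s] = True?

8

i\s   0   1   2   3   4   5   6   7   8   9  10  11  12  13  14  15  16  17
  0   T   F   F   F   F   F   F   F   F   F   F   F   F   F   F   F   F   F
  1   T   F   F   F   F   F   F   F   F   T   F   F   F   F   F   F   F   F
  2   T   T   F   F   F   F   F   F   F   T   T   F   F   F   F   F   F   F
  3   T   T   F   F   F   F   F   T   T   T   T   F   F   F   F   F   T   T
  4   T   T   F   F   F   F   F   T   T   T   T   F   F   F   F   T   T   T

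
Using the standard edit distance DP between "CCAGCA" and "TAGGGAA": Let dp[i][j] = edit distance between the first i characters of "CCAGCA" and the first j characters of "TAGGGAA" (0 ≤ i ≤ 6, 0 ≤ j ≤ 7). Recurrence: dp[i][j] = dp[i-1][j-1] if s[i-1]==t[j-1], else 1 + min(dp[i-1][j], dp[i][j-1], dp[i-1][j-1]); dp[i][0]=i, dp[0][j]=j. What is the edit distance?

5

   ''  T  A  G  G  G  A  A
''  0  1  2  3  4  5  6  7
 C  1  1  2  3  4  5  6  7
 C  2  2  2  3  4  5  6  7
 A  3  3  2  3  4  5  5  6
 G  4  4  3  2  3  4  5  6
 C  5  5  4  3  3  4  5  6
 A  6  6  5  4  4  4  4  5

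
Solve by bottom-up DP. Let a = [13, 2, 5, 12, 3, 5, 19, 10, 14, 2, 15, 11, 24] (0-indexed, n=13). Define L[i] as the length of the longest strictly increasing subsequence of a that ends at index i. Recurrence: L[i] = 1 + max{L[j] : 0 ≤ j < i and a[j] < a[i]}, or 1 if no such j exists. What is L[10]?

   i    0    1    2    3    4    5    6    7    8    9   10   11   12
a[i]   13    2    5   12    3    5   19   10   14    2   15   11   24
L[i]    1    1    2    3    2    3    4    4    5    1    6    5    7

6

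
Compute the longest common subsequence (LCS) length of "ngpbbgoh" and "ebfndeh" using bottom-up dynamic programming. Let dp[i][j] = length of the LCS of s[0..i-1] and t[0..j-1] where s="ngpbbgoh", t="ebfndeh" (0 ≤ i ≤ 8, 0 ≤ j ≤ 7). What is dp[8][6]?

1

   ''  e  b  f  n  d  e  h
''  0  0  0  0  0  0  0  0
 n  0  0  0  0  1  1  1  1
 g  0  0  0  0  1  1  1  1
 p  0  0  0  0  1  1  1  1
 b  0  0  1  1  1  1  1  1
 b  0  0  1  1  1  1  1  1
 g  0  0  1  1  1  1  1  1
 o  0  0  1  1  1  1  1  1
 h  0  0  1  1  1  1  1  2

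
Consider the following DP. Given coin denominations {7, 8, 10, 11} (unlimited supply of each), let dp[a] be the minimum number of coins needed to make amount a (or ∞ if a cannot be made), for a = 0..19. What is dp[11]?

1

 a  0  1  2  3  4  5  6  7  8  9 10 11 12 13 14 15 16 17 18 19
dp  0  -  -  -  -  -  -  1  1  -  1  1  -  -  2  2  2  2  2  2
(- denotes ∞ / unreachable)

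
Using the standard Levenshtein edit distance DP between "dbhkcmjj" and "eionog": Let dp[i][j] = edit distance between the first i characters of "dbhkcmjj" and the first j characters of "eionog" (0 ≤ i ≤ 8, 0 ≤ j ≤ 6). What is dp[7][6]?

7

   ''  e  i  o  n  o  g
''  0  1  2  3  4  5  6
 d  1  1  2  3  4  5  6
 b  2  2  2  3  4  5  6
 h  3  3  3  3  4  5  6
 k  4  4  4  4  4  5  6
 c  5  5  5  5  5  5  6
 m  6  6  6  6  6  6  6
 j  7  7  7  7  7  7  7
 j  8  8  8  8  8  8  8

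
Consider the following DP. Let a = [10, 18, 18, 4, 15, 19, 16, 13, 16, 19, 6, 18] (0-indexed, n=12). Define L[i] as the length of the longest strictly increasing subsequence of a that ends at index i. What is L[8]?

   i    0    1    2    3    4    5    6    7    8    9   10   11
a[i]   10   18   18    4   15   19   16   13   16   19    6   18
L[i]    1    2    2    1    2    3    3    2    3    4    2    4

3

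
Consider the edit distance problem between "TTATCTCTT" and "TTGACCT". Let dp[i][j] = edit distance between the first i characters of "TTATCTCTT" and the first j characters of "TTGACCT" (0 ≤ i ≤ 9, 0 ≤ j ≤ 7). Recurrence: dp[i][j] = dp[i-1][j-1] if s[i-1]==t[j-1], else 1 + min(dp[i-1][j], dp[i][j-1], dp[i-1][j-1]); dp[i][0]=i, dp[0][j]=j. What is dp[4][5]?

2

   ''  T  T  G  A  C  C  T
''  0  1  2  3  4  5  6  7
 T  1  0  1  2  3  4  5  6
 T  2  1  0  1  2  3  4  5
 A  3  2  1  1  1  2  3  4
 T  4  3  2  2  2  2  3  3
 C  5  4  3  3  3  2  2  3
 T  6  5  4  4  4  3  3  2
 C  7  6  5  5  5  4  3  3
 T  8  7  6  6  6  5  4  3
 T  9  8  7  7  7  6  5  4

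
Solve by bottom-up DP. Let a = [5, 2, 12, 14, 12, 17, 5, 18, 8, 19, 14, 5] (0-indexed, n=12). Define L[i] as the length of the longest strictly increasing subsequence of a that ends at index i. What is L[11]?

   i    0    1    2    3    4    5    6    7    8    9   10   11
a[i]    5    2   12   14   12   17    5   18    8   19   14    5
L[i]    1    1    2    3    2    4    2    5    3    6    4    2

2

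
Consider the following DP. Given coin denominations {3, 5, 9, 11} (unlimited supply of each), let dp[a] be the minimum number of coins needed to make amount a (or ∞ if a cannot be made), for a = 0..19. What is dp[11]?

 a  0  1  2  3  4  5  6  7  8  9 10 11 12 13 14 15 16 17 18 19
dp  0  -  -  1  -  1  2  -  2  1  2  1  2  3  2  3  2  3  2  3
(- denotes ∞ / unreachable)

1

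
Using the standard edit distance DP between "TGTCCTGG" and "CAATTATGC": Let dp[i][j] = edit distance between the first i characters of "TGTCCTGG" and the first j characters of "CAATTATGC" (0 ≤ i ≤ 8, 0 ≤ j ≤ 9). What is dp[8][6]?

   ''  C  A  A  T  T  A  T  G  C
''  0  1  2  3  4  5  6  7  8  9
 T  1  1  2  3  3  4  5  6  7  8
 G  2  2  2  3  4  4  5  6  6  7
 T  3  3  3  3  3  4  5  5  6  7
 C  4  3  4  4  4  4  5  6  6  6
 C  5  4  4  5  5  5  5  6  7  6
 T  6  5  5  5  5  5  6  5  6  7
 G  7  6  6  6  6  6  6  6  5  6
 G  8  7  7  7  7  7  7  7  6  6

7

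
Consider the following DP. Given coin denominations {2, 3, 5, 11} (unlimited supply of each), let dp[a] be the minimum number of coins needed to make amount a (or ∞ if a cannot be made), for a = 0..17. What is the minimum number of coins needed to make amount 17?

3

 a  0  1  2  3  4  5  6  7  8  9 10 11 12 13 14 15 16 17
dp  0  -  1  1  2  1  2  2  2  3  2  1  3  2  2  3  2  3
(- denotes ∞ / unreachable)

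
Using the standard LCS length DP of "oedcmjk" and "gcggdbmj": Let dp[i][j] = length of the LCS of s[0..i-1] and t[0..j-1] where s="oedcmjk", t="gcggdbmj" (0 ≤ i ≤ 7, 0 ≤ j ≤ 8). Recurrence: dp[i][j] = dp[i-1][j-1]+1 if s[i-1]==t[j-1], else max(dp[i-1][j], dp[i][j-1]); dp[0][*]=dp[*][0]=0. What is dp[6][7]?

2

   ''  g  c  g  g  d  b  m  j
''  0  0  0  0  0  0  0  0  0
 o  0  0  0  0  0  0  0  0  0
 e  0  0  0  0  0  0  0  0  0
 d  0  0  0  0  0  1  1  1  1
 c  0  0  1  1  1  1  1  1  1
 m  0  0  1  1  1  1  1  2  2
 j  0  0  1  1  1  1  1  2  3
 k  0  0  1  1  1  1  1  2  3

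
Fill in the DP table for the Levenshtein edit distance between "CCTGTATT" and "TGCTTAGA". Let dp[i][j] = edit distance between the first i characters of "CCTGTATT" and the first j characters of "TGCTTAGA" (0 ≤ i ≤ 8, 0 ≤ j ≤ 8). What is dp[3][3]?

3

   ''  T  G  C  T  T  A  G  A
''  0  1  2  3  4  5  6  7  8
 C  1  1  2  2  3  4  5  6  7
 C  2  2  2  2  3  4  5  6  7
 T  3  2  3  3  2  3  4  5  6
 G  4  3  2  3  3  3  4  4  5
 T  5  4  3  3  3  3  4  5  5
 A  6  5  4  4  4  4  3  4  5
 T  7  6  5  5  4  4  4  4  5
 T  8  7  6  6  5  4  5  5  5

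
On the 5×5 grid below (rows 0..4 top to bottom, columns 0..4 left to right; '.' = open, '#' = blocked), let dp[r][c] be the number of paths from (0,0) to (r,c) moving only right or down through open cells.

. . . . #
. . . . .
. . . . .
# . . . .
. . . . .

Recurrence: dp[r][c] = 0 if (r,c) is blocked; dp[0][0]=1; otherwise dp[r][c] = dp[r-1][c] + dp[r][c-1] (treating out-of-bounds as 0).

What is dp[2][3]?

r\c   0   1   2   3   4
  0   1   1   1   1   0
  1   1   2   3   4   4
  2   1   3   6  10  14
  3   0   3   9  19  33
  4   0   3  12  31  64

10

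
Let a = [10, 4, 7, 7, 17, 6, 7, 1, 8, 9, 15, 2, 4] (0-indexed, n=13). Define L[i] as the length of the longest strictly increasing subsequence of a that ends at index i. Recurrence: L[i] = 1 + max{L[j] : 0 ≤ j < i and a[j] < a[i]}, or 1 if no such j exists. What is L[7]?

1

   i    0    1    2    3    4    5    6    7    8    9   10   11   12
a[i]   10    4    7    7   17    6    7    1    8    9   15    2    4
L[i]    1    1    2    2    3    2    3    1    4    5    6    2    3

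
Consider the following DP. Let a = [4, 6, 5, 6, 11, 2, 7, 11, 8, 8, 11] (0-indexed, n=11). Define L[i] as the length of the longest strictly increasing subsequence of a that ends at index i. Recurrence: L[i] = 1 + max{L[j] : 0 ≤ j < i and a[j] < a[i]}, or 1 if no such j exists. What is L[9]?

   i    0    1    2    3    4    5    6    7    8    9   10
a[i]    4    6    5    6   11    2    7   11    8    8   11
L[i]    1    2    2    3    4    1    4    5    5    5    6

5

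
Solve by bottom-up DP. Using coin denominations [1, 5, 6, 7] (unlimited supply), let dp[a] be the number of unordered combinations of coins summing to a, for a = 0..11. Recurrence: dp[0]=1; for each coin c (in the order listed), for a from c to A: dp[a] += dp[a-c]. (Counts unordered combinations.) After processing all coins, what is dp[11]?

after  coin     0     1     2     3     4     5     6     7     8     9    10    11
          1     1     1     1     1     1     1     1     1     1     1     1     1
          5     1     1     1     1     1     2     2     2     2     2     3     3
          6     1     1     1     1     1     2     3     3     3     3     4     5
          7     1     1     1     1     1     2     3     4     4     4     5     6

6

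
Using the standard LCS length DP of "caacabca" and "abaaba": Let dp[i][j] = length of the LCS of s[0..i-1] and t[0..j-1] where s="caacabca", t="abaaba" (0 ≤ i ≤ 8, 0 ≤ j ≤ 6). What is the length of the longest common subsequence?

   ''  a  b  a  a  b  a
''  0  0  0  0  0  0  0
 c  0  0  0  0  0  0  0
 a  0  1  1  1  1  1  1
 a  0  1  1  2  2  2  2
 c  0  1  1  2  2  2  2
 a  0  1  1  2  3  3  3
 b  0  1  2  2  3  4  4
 c  0  1  2  2  3  4  4
 a  0  1  2  3  3  4  5

5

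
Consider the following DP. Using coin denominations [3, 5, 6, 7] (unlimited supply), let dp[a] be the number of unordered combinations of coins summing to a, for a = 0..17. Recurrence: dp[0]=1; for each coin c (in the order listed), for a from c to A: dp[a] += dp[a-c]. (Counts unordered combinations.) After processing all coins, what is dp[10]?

after  coin     0     1     2     3     4     5     6     7     8     9    10    11    12    13    14    15    16    17
          3     1     0     0     1     0     0     1     0     0     1     0     0     1     0     0     1     0     0
          5     1     0     0     1     0     1     1     0     1     1     1     1     1     1     1     2     1     1
          6     1     0     0     1     0     1     2     0     1     2     1     2     3     1     2     4     2     3
          7     1     0     0     1     0     1     2     1     1     2     2     2     4     3     3     5     4     5

2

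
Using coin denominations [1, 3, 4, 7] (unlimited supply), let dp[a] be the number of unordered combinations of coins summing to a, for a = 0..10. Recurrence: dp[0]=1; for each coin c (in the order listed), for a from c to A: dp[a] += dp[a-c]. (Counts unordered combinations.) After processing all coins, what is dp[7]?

6

after  coin     0     1     2     3     4     5     6     7     8     9    10
          1     1     1     1     1     1     1     1     1     1     1     1
          3     1     1     1     2     2     2     3     3     3     4     4
          4     1     1     1     2     3     3     4     5     6     7     8
          7     1     1     1     2     3     3     4     6     7     8    10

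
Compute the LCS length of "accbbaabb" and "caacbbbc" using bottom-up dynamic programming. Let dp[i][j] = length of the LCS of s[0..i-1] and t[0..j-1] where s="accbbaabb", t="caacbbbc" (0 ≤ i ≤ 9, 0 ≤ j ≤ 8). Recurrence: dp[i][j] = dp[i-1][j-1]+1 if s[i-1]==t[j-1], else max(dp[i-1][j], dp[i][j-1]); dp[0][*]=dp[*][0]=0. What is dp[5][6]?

4

   ''  c  a  a  c  b  b  b  c
''  0  0  0  0  0  0  0  0  0
 a  0  0  1  1  1  1  1  1  1
 c  0  1  1  1  2  2  2  2  2
 c  0  1  1  1  2  2  2  2  3
 b  0  1  1  1  2  3  3  3  3
 b  0  1  1  1  2  3  4  4  4
 a  0  1  2  2  2  3  4  4  4
 a  0  1  2  3  3  3  4  4  4
 b  0  1  2  3  3  4  4  5  5
 b  0  1  2  3  3  4  5  5  5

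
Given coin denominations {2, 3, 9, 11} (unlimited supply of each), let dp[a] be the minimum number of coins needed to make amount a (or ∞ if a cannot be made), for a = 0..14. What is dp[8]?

 a  0  1  2  3  4  5  6  7  8  9 10 11 12 13 14
dp  0  -  1  1  2  2  2  3  3  1  4  1  2  2  2
(- denotes ∞ / unreachable)

3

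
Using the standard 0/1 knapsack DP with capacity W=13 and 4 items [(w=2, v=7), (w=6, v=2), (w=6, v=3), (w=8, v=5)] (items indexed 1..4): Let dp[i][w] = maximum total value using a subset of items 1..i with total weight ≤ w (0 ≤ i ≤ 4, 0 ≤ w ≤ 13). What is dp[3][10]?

10

i\w   0   1   2   3   4   5   6   7   8   9  10  11  12  13
  0   0   0   0   0   0   0   0   0   0   0   0   0   0   0
  1   0   0   7   7   7   7   7   7   7   7   7   7   7   7
  2   0   0   7   7   7   7   7   7   9   9   9   9   9   9
  3   0   0   7   7   7   7   7   7  10  10  10  10  10  10
  4   0   0   7   7   7   7   7   7  10  10  12  12  12  12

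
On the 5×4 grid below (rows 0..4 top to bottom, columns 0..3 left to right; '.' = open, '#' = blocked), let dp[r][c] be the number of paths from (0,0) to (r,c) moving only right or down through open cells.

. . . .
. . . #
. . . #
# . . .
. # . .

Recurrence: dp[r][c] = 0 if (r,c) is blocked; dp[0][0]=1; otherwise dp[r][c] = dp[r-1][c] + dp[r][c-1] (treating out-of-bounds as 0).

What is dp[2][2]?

r\c   0   1   2   3
  0   1   1   1   1
  1   1   2   3   0
  2   1   3   6   0
  3   0   3   9   9
  4   0   0   9  18

6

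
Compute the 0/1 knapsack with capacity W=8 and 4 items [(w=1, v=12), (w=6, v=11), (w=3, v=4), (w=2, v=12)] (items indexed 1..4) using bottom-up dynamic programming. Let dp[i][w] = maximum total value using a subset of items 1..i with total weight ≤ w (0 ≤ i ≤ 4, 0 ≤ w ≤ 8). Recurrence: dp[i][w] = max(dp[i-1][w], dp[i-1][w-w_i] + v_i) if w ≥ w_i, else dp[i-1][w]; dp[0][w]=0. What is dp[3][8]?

23

i\w   0   1   2   3   4   5   6   7   8
  0   0   0   0   0   0   0   0   0   0
  1   0  12  12  12  12  12  12  12  12
  2   0  12  12  12  12  12  12  23  23
  3   0  12  12  12  16  16  16  23  23
  4   0  12  12  24  24  24  28  28  28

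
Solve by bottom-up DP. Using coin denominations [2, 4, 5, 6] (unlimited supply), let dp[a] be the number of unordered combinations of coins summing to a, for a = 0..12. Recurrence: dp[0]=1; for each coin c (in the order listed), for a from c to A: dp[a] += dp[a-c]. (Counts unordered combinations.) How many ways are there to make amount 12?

after  coin     0     1     2     3     4     5     6     7     8     9    10    11    12
          2     1     0     1     0     1     0     1     0     1     0     1     0     1
          4     1     0     1     0     2     0     2     0     3     0     3     0     4
          5     1     0     1     0     2     1     2     1     3     2     4     2     5
          6     1     0     1     0     2     1     3     1     4     2     6     3     8

8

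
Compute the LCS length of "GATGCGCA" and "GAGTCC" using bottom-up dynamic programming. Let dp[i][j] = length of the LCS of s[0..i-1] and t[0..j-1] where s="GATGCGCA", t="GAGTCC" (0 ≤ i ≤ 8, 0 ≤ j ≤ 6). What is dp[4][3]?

   ''  G  A  G  T  C  C
''  0  0  0  0  0  0  0
 G  0  1  1  1  1  1  1
 A  0  1  2  2  2  2  2
 T  0  1  2  2  3  3  3
 G  0  1  2  3  3  3  3
 C  0  1  2  3  3  4  4
 G  0  1  2  3  3  4  4
 C  0  1  2  3  3  4  5
 A  0  1  2  3  3  4  5

3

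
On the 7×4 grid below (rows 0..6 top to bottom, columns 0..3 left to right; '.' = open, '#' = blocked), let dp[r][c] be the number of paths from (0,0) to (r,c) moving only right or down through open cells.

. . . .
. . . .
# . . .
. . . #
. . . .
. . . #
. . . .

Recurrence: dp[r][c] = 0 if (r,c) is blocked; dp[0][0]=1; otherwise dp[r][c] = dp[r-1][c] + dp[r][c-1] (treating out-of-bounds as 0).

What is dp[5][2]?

r\c   0   1   2   3
  0   1   1   1   1
  1   1   2   3   4
  2   0   2   5   9
  3   0   2   7   0
  4   0   2   9   9
  5   0   2  11   0
  6   0   2  13  13

11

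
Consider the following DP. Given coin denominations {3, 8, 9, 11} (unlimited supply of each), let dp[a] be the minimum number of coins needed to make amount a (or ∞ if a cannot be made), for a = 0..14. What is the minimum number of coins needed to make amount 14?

 a  0  1  2  3  4  5  6  7  8  9 10 11 12 13 14
dp  0  -  -  1  -  -  2  -  1  1  -  1  2  -  2
(- denotes ∞ / unreachable)

2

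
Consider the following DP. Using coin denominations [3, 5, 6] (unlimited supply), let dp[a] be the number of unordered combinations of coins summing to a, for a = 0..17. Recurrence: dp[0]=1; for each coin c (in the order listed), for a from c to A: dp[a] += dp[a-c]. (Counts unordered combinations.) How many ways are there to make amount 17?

3

after  coin     0     1     2     3     4     5     6     7     8     9    10    11    12    13    14    15    16    17
          3     1     0     0     1     0     0     1     0     0     1     0     0     1     0     0     1     0     0
          5     1     0     0     1     0     1     1     0     1     1     1     1     1     1     1     2     1     1
          6     1     0     0     1     0     1     2     0     1     2     1     2     3     1     2     4     2     3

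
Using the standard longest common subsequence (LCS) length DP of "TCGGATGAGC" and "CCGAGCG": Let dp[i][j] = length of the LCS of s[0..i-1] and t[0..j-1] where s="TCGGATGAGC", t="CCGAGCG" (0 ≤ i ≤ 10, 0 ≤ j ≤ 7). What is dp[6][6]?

   ''  C  C  G  A  G  C  G
''  0  0  0  0  0  0  0  0
 T  0  0  0  0  0  0  0  0
 C  0  1  1  1  1  1  1  1
 G  0  1  1  2  2  2  2  2
 G  0  1  1  2  2  3  3  3
 A  0  1  1  2  3  3  3  3
 T  0  1  1  2  3  3  3  3
 G  0  1  1  2  3  4  4  4
 A  0  1  1  2  3  4  4  4
 G  0  1  1  2  3  4  4  5
 C  0  1  2  2  3  4  5  5

3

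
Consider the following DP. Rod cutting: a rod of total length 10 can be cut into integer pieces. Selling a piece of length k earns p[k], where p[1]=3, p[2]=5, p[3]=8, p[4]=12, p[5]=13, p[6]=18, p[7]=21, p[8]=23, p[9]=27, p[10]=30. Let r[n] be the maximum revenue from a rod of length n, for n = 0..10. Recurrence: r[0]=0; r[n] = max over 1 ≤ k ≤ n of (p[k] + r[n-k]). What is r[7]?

   n    0    1    2    3    4    5    6    7    8    9   10
r[n]    0    3    6    9   12   15   18   21   24   27   30

21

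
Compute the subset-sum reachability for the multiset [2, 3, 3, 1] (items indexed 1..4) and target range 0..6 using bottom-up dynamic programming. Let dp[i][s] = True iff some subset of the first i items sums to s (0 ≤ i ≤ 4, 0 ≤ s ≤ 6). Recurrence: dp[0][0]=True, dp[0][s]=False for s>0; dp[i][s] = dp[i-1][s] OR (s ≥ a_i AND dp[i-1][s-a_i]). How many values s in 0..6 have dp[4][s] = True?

i\s   0   1   2   3   4   5   6
  0   T   F   F   F   F   F   F
  1   T   F   T   F   F   F   F
  2   T   F   T   T   F   T   F
  3   T   F   T   T   F   T   T
  4   T   T   T   T   T   T   T

7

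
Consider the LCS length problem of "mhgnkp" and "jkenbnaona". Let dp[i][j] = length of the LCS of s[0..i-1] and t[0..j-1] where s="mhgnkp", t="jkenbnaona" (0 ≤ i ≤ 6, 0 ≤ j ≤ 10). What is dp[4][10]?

1

   ''  j  k  e  n  b  n  a  o  n  a
''  0  0  0  0  0  0  0  0  0  0  0
 m  0  0  0  0  0  0  0  0  0  0  0
 h  0  0  0  0  0  0  0  0  0  0  0
 g  0  0  0  0  0  0  0  0  0  0  0
 n  0  0  0  0  1  1  1  1  1  1  1
 k  0  0  1  1  1  1  1  1  1  1  1
 p  0  0  1  1  1  1  1  1  1  1  1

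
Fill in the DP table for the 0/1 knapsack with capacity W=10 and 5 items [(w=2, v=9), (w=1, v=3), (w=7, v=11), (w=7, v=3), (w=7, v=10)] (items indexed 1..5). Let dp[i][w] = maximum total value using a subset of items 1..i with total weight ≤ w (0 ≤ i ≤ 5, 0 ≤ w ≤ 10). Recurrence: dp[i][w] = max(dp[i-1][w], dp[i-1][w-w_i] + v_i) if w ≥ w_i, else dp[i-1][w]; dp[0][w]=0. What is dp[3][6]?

i\w   0   1   2   3   4   5   6   7   8   9  10
  0   0   0   0   0   0   0   0   0   0   0   0
  1   0   0   9   9   9   9   9   9   9   9   9
  2   0   3   9  12  12  12  12  12  12  12  12
  3   0   3   9  12  12  12  12  12  14  20  23
  4   0   3   9  12  12  12  12  12  14  20  23
  5   0   3   9  12  12  12  12  12  14  20  23

12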